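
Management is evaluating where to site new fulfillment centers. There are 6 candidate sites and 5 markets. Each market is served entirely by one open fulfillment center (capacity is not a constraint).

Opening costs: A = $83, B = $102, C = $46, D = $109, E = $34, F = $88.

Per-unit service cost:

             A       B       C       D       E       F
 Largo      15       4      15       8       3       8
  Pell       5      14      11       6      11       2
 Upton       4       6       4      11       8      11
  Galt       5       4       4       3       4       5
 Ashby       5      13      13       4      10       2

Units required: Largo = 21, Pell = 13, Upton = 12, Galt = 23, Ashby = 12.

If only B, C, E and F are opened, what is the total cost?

Total cost: 523

Each market is assigned to its cheapest site among the open ones.
{B, C, E, F}: Largo→E 3·21=63, Pell→F 2·13=26, Upton→C 4·12=48, Galt→B 4·23=92, Ashby→F 2·12=24. Service 253; fixed 270; total 523.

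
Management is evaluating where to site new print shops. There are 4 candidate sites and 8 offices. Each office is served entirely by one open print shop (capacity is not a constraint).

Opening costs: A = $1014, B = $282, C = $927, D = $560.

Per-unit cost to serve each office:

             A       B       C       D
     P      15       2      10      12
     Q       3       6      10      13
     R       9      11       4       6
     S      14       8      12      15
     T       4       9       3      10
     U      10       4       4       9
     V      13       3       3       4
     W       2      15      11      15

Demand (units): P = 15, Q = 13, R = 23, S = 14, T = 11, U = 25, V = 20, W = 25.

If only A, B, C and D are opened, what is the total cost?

Each office is assigned to its cheapest site among the open ones.
{A, B, C, D}: P→B 2·15=30, Q→A 3·13=39, R→C 4·23=92, S→B 8·14=112, T→C 3·11=33, U→B 4·25=100, V→B 3·20=60, W→A 2·25=50. Service 516; fixed 2783; total 3299.

Total cost: 3299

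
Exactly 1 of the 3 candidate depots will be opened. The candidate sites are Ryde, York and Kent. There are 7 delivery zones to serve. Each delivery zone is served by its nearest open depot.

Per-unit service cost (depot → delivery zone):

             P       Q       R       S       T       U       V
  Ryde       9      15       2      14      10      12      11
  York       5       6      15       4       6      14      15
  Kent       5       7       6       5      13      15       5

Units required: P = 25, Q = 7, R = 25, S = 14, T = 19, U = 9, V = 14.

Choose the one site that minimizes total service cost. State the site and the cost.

With exactly 1 open, each delivery zone uses its cheapest among the chosen.
{Kent}: P→Kent 5·25=125, Q→Kent 7·7=49, R→Kent 6·25=150, S→Kent 5·14=70, T→Kent 13·19=247, U→Kent 15·9=135, V→Kent 5·14=70. Service cost 846.
{Ryde}: service cost 1028
{York}: service cost 1048
Among all 3 size-1 choices, {Kent} is lowest.

Choose Kent only; total service cost 846.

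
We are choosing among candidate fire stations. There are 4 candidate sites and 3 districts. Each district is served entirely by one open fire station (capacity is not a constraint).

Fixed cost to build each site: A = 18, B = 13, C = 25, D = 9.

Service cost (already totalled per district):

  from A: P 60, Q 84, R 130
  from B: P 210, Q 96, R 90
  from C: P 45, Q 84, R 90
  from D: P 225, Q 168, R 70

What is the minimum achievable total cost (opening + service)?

Minimum total cost: 233

For any fixed open set, each district goes to its cheapest open site; total = fixed + service.
{C, D}: P→C 45, Q→C 84, R→D 70. Service 199; fixed 34; total 233.
{A, D}: P→A 60, Q→A 84, R→D 70. Service 214; fixed 27; total 241.
{C}: service 219 + fixed 25 = 244
{A, B, C, D}: service 199 + fixed 65 = 264
(All 15 nonempty subsets were checked; C and D is lowest.)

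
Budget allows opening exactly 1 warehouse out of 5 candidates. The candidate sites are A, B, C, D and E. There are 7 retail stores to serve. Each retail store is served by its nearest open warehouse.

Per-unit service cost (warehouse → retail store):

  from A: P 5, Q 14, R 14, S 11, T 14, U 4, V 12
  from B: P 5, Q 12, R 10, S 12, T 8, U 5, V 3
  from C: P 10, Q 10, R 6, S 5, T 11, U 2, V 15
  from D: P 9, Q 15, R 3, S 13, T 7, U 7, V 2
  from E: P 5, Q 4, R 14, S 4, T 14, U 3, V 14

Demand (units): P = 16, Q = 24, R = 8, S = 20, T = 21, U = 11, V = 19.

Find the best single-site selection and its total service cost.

With exactly 1 open, each retail store uses its cheapest among the chosen.
{E}: P→E 5·16=80, Q→E 4·24=96, R→E 14·8=112, S→E 4·20=80, T→E 14·21=294, U→E 3·11=33, V→E 14·19=266. Service cost 961.
{B}: service cost 968
{D}: service cost 1050
Among all 5 size-1 choices, {E} is lowest.

Choose E only; total service cost 961.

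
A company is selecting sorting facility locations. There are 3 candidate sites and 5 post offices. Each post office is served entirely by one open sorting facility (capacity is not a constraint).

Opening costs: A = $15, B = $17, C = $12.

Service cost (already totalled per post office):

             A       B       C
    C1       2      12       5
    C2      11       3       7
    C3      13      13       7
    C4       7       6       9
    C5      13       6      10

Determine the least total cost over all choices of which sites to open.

For any fixed open set, each post office goes to its cheapest open site; total = fixed + service.
{C}: C1→C 5, C2→C 7, C3→C 7, C4→C 9, C5→C 10. Service 38; fixed 12; total 50.
{B, C}: C1→C 5, C2→B 3, C3→C 7, C4→B 6, C5→B 6. Service 27; fixed 29; total 56.
{B}: service 40 + fixed 17 = 57
{A, B, C}: service 24 + fixed 44 = 68
No other subset beats 50.

Minimum total cost: 50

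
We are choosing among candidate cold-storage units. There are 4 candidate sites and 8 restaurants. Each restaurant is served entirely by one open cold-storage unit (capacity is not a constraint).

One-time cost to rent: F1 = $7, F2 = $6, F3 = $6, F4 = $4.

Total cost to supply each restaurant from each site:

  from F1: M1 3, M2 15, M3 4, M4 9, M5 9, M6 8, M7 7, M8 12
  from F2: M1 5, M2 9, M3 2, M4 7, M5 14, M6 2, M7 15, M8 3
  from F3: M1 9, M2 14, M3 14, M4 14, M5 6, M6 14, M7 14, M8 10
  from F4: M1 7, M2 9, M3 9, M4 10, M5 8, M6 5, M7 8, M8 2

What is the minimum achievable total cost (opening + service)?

For any fixed open set, each restaurant goes to its cheapest open site; total = fixed + service.
{F2, F4}: M1→F2 5, M2→F2 9, M3→F2 2, M4→F2 7, M5→F4 8, M6→F2 2, M7→F4 8, M8→F4 2. Service 43; fixed 10; total 53.
{F1, F2}: service 42 + fixed 13 = 55
{F1, F2, F4}: service 40 + fixed 17 = 57
{F1, F2, F3, F4}: service 38 + fixed 23 = 61
(All 15 nonempty subsets were checked; F2 and F4 is lowest.)

Minimum total cost: 53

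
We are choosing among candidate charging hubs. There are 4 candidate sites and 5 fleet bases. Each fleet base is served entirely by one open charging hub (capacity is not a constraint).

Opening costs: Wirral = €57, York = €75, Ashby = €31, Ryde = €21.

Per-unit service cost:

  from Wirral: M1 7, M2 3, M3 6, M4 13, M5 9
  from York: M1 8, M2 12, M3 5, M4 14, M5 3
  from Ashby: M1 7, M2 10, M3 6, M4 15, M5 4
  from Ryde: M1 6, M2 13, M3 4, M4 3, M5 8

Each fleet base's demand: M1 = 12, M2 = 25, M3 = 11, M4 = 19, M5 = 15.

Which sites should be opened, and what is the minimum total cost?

Open Wirral, Ashby and Ryde; minimum total cost 417.

For any fixed open set, each fleet base goes to its cheapest open site; total = fixed + service.
{Wirral, Ashby, Ryde}: M1→Ryde 6·12=72, M2→Wirral 3·25=75, M3→Ryde 4·11=44, M4→Ryde 3·19=57, M5→Ashby 4·15=60. Service 308; fixed 109; total 417.
{Wirral, York, Ryde}: service 293 + fixed 153 = 446
{Wirral, Ryde}: service 368 + fixed 78 = 446
{Wirral, York, Ashby, Ryde}: M1→Ryde 6·12=72, M2→Wirral 3·25=75, M3→Ryde 4·11=44, M4→Ryde 3·19=57, M5→York 3·15=45. Service 293; fixed 184; total 477.
No other subset beats 417.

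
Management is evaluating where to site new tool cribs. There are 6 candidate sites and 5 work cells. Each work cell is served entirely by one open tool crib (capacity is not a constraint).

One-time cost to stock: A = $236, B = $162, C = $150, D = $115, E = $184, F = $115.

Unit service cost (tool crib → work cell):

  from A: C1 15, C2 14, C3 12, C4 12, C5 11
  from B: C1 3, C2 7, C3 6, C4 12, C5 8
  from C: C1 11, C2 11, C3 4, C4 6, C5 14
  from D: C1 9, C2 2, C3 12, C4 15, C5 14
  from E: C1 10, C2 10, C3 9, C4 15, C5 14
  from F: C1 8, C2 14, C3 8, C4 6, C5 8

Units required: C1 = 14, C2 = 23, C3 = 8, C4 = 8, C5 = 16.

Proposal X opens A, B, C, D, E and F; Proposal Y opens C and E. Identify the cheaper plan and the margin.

Proposal Y is cheaper by 250.

Proposal X: {A, B, C, D, E, F}: C1→B 3·14=42, C2→D 2·23=46, C3→C 4·8=32, C4→C 6·8=48, C5→B 8·16=128. Service 296; fixed 962; total 1258.
Proposal Y: {C, E}: C1→E 10·14=140, C2→E 10·23=230, C3→C 4·8=32, C4→C 6·8=48, C5→C 14·16=224. Service 674; fixed 334; total 1008.
Difference: |1258 − 1008| = 250.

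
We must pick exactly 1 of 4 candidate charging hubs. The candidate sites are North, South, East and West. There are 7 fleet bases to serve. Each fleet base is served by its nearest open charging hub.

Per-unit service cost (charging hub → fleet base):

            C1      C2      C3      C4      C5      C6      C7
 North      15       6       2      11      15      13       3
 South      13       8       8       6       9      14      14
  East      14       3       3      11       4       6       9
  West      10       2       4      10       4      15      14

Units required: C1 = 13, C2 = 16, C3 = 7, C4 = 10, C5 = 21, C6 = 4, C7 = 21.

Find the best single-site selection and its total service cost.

With exactly 1 open, each fleet base uses its cheapest among the chosen.
{East}: C1→East 14·13=182, C2→East 3·16=48, C3→East 3·7=21, C4→East 11·10=110, C5→East 4·21=84, C6→East 6·4=24, C7→East 9·21=189. Service cost 658.
{West}: service cost 728
{North}: service cost 845
Among all 4 size-1 choices, {East} is lowest.

Choose East only; total service cost 658.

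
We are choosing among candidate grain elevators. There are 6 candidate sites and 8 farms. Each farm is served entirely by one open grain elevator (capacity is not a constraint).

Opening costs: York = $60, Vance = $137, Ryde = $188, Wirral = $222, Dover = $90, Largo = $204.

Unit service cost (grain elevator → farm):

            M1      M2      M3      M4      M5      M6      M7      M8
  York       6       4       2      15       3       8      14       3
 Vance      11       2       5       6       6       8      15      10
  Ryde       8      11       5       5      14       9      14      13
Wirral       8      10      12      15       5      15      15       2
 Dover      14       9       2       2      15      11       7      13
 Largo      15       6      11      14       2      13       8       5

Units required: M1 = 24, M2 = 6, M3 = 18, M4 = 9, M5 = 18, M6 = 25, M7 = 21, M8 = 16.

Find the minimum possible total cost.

Minimum total cost: 821

For any fixed open set, each farm goes to its cheapest open site; total = fixed + service.
{York, Dover}: M1→York 6·24=144, M2→York 4·6=24, M3→York 2·18=36, M4→Dover 2·9=18, M5→York 3·18=54, M6→York 8·25=200, M7→Dover 7·21=147, M8→York 3·16=48. Service 671; fixed 150; total 821.
{York, Vance, Dover}: M1→York 6·24=144, M2→Vance 2·6=12, M3→York 2·18=36, M4→Dover 2·9=18, M5→York 3·18=54, M6→York 8·25=200, M7→Dover 7·21=147, M8→York 3·16=48. Service 659; fixed 287; total 946.
{York}: service 935 + fixed 60 = 995
{York, Vance, Ryde, Wirral, Dover, Largo}: service 625 + fixed 901 = 1526
No other subset beats 821.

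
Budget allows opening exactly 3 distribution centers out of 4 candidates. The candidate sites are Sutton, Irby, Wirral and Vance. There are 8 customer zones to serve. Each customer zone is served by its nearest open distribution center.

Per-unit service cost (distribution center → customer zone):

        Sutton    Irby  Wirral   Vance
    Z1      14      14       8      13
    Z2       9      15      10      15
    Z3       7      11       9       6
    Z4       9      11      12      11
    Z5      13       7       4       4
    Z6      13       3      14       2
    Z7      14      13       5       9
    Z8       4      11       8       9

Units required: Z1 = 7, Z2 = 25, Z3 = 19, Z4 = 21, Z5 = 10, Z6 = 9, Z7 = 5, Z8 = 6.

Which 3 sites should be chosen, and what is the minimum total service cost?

Choose Sutton, Wirral and Vance; total service cost 691.

With exactly 3 open, each customer zone uses its cheapest among the chosen.
{Sutton, Wirral, Vance}: Z1→Wirral 8·7=56, Z2→Sutton 9·25=225, Z3→Vance 6·19=114, Z4→Sutton 9·21=189, Z5→Wirral 4·10=40, Z6→Vance 2·9=18, Z7→Wirral 5·5=25, Z8→Sutton 4·6=24. Service cost 691.
{Sutton, Irby, Wirral}: service cost 719
{Sutton, Irby, Vance}: service cost 746
Among all 4 size-3 choices, {Sutton, Wirral, Vance} is lowest.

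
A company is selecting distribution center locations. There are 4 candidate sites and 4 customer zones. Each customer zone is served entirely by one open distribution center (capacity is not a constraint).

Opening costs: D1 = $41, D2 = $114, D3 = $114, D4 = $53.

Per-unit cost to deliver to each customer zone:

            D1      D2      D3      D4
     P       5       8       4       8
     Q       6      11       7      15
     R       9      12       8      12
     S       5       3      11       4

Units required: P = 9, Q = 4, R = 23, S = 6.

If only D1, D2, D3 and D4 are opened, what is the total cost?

Each customer zone is assigned to its cheapest site among the open ones.
{D1, D2, D3, D4}: P→D3 4·9=36, Q→D1 6·4=24, R→D3 8·23=184, S→D2 3·6=18. Service 262; fixed 322; total 584.

Total cost: 584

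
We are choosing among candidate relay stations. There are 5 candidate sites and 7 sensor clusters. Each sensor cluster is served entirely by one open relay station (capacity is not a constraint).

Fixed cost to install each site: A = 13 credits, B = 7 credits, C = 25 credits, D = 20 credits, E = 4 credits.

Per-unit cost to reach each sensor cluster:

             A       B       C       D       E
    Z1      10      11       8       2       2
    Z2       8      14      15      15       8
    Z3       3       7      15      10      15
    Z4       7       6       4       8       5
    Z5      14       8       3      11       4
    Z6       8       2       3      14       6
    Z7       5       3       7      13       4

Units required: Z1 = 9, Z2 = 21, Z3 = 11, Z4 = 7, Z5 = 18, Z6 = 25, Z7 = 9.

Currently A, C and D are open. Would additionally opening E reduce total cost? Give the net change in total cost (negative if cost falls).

Yes — net change −5 (cost falls by 5).

Current service cost with {A, C, D}: 421.
Adding E: each sensor cluster re-picks its cheapest; new service cost 412, saving 9.
Extra fixed cost: 4. Net change = 4 − 9 = -5.
(Totals: 479 → 474.)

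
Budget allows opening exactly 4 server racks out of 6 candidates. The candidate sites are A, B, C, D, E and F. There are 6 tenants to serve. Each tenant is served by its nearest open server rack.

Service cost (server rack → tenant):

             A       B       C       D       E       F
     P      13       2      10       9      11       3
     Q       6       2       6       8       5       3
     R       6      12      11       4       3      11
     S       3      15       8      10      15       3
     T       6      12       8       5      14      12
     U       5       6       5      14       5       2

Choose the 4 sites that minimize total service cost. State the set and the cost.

With exactly 4 open, each tenant uses its cheapest among the chosen.
{B, D, E, F}: P→B 2, Q→B 2, R→E 3, S→F 3, T→D 5, U→F 2. Service cost 17.
{A, B, D, F}: service cost 18
{A, B, E, F}: service cost 18
Among all 15 size-4 choices, {B, D, E, F} is lowest.

Choose B, D, E and F; total service cost 17.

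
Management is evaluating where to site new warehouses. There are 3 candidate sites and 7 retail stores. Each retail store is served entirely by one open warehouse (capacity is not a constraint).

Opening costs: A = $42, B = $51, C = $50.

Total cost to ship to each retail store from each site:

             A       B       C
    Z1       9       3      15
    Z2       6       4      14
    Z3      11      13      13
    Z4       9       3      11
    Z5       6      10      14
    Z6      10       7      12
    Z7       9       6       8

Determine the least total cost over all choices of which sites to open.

For any fixed open set, each retail store goes to its cheapest open site; total = fixed + service.
{B}: Z1→B 3, Z2→B 4, Z3→B 13, Z4→B 3, Z5→B 10, Z6→B 7, Z7→B 6. Service 46; fixed 51; total 97.
{A}: Z1→A 9, Z2→A 6, Z3→A 11, Z4→A 9, Z5→A 6, Z6→A 10, Z7→A 9. Service 60; fixed 42; total 102.
{A, B}: Z1→B 3, Z2→B 4, Z3→A 11, Z4→B 3, Z5→A 6, Z6→B 7, Z7→B 6. Service 40; fixed 93; total 133.
{A, B, C}: service 40 + fixed 143 = 183
(All 7 nonempty subsets were checked; B only is lowest.)

Minimum total cost: 97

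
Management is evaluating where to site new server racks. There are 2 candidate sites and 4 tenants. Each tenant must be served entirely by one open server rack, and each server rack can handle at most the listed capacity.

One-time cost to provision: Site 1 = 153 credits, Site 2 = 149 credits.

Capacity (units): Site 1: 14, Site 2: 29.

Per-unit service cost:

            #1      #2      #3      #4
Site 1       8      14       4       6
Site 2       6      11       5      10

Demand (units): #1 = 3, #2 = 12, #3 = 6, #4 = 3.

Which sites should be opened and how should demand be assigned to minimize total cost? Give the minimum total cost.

Minimum total cost: 359

Open {Site 2}: #1→Site 2 6·3=18, #2→Site 2 11·12=132, #3→Site 2 5·6=30, #4→Site 2 10·3=30.
Loads: Site 2 carries 24/29. Service 210; fixed 149; total 359.
Next best feasible plan costs 494.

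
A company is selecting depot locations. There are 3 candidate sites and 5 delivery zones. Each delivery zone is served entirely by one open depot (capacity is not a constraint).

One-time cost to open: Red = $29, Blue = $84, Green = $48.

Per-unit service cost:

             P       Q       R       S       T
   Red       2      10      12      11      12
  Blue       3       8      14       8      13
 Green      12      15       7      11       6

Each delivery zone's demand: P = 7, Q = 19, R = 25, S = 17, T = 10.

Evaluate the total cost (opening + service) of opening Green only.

Total cost: 839

Each delivery zone is assigned to its cheapest site among the open ones.
{Green}: P→Green 12·7=84, Q→Green 15·19=285, R→Green 7·25=175, S→Green 11·17=187, T→Green 6·10=60. Service 791; fixed 48; total 839.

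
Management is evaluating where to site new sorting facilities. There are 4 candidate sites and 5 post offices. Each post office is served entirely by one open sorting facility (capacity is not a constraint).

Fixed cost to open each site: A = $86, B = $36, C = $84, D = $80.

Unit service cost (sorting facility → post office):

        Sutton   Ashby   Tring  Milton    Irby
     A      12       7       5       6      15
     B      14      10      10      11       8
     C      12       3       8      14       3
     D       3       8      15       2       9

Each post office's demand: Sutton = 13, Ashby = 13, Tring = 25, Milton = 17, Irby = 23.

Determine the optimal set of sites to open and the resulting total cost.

For any fixed open set, each post office goes to its cheapest open site; total = fixed + service.
{C, D}: Sutton→D 3·13=39, Ashby→C 3·13=39, Tring→C 8·25=200, Milton→D 2·17=34, Irby→C 3·23=69. Service 381; fixed 164; total 545.
{A, C, D}: Sutton→D 3·13=39, Ashby→C 3·13=39, Tring→A 5·25=125, Milton→D 2·17=34, Irby→C 3·23=69. Service 306; fixed 250; total 556.
{B, C, D}: Sutton→D 3·13=39, Ashby→C 3·13=39, Tring→C 8·25=200, Milton→D 2·17=34, Irby→C 3·23=69. Service 381; fixed 200; total 581.
{A, B, C, D}: Sutton→D 3·13=39, Ashby→C 3·13=39, Tring→A 5·25=125, Milton→D 2·17=34, Irby→C 3·23=69. Service 306; fixed 286; total 592.
No other subset beats 545.

Open C and D; minimum total cost 545.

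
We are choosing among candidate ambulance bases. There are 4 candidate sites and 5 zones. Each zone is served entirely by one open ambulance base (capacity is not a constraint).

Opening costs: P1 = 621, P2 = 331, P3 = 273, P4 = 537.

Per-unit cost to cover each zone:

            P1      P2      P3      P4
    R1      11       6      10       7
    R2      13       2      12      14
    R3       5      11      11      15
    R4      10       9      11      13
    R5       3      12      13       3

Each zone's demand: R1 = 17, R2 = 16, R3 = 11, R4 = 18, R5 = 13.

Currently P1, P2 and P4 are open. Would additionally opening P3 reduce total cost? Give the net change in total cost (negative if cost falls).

No — net change +273 (cost rises by 273).

Current service cost with {P1, P2, P4}: 390.
Adding P3: each zone re-picks its cheapest; new service cost 390, saving 0.
Extra fixed cost: 273. Net change = 273 − 0 = 273.
(Totals: 1879 → 2152.)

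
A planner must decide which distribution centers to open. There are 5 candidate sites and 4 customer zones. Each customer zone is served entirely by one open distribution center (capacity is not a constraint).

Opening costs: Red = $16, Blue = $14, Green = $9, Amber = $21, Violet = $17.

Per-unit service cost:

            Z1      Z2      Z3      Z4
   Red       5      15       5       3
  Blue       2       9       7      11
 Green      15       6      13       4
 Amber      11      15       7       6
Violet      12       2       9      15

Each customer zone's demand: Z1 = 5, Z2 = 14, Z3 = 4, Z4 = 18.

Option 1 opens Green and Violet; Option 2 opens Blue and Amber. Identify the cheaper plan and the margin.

Option 1: {Green, Violet}: Z1→Violet 12·5=60, Z2→Violet 2·14=28, Z3→Violet 9·4=36, Z4→Green 4·18=72. Service 196; fixed 26; total 222.
Option 2: {Blue, Amber}: Z1→Blue 2·5=10, Z2→Blue 9·14=126, Z3→Blue 7·4=28, Z4→Amber 6·18=108. Service 272; fixed 35; total 307.
Difference: |222 − 307| = 85.

Option 1 is cheaper by 85.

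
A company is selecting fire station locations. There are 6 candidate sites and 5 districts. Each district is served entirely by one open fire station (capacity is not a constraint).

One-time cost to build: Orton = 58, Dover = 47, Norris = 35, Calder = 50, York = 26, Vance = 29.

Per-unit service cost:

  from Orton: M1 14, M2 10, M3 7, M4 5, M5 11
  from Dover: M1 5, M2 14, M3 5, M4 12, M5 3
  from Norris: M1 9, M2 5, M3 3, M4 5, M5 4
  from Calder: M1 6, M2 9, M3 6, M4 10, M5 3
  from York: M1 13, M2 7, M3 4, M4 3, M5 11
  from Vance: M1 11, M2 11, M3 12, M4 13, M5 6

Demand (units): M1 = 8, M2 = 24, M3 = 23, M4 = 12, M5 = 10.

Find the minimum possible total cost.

Minimum total cost: 396

For any fixed open set, each district goes to its cheapest open site; total = fixed + service.
{Norris}: M1→Norris 9·8=72, M2→Norris 5·24=120, M3→Norris 3·23=69, M4→Norris 5·12=60, M5→Norris 4·10=40. Service 361; fixed 35; total 396.
{Norris, York}: service 337 + fixed 61 = 398
{Dover, Norris}: M1→Dover 5·8=40, M2→Norris 5·24=120, M3→Norris 3·23=69, M4→Norris 5·12=60, M5→Dover 3·10=30. Service 319; fixed 82; total 401.
{Orton, Dover, Norris, Calder, York, Vance}: M1→Dover 5·8=40, M2→Norris 5·24=120, M3→Norris 3·23=69, M4→York 3·12=36, M5→Dover 3·10=30. Service 295; fixed 245; total 540.
No other subset beats 396.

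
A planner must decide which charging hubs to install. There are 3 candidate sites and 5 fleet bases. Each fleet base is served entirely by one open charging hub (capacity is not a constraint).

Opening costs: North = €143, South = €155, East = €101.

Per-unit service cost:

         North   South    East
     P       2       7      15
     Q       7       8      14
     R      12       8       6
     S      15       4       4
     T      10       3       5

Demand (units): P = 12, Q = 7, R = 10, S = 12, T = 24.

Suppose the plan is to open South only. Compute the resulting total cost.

Total cost: 495

Each fleet base is assigned to its cheapest site among the open ones.
{South}: P→South 7·12=84, Q→South 8·7=56, R→South 8·10=80, S→South 4·12=48, T→South 3·24=72. Service 340; fixed 155; total 495.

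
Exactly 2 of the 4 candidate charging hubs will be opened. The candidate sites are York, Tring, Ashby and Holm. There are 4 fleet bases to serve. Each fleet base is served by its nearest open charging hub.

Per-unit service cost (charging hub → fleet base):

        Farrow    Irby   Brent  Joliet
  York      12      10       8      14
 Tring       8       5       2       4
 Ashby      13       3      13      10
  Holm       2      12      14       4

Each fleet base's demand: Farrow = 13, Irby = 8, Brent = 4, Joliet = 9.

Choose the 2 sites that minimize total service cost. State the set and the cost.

With exactly 2 open, each fleet base uses its cheapest among the chosen.
{Tring, Holm}: Farrow→Holm 2·13=26, Irby→Tring 5·8=40, Brent→Tring 2·4=8, Joliet→Tring 4·9=36. Service cost 110.
{Ashby, Holm}: service cost 138
{Tring, Ashby}: service cost 172
Among all 6 size-2 choices, {Tring, Holm} is lowest.

Choose Tring and Holm; total service cost 110.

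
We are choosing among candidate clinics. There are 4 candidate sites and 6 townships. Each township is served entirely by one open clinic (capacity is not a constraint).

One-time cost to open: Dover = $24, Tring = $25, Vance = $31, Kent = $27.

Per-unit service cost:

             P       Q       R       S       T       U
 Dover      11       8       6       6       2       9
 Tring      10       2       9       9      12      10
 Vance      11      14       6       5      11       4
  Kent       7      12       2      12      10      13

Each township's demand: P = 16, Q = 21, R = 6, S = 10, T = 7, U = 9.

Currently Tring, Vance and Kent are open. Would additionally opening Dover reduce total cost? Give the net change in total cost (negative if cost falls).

Yes — net change −32 (cost falls by 32).

Current service cost with {Tring, Vance, Kent}: 322.
Adding Dover: each township re-picks its cheapest; new service cost 266, saving 56.
Extra fixed cost: 24. Net change = 24 − 56 = -32.
(Totals: 405 → 373.)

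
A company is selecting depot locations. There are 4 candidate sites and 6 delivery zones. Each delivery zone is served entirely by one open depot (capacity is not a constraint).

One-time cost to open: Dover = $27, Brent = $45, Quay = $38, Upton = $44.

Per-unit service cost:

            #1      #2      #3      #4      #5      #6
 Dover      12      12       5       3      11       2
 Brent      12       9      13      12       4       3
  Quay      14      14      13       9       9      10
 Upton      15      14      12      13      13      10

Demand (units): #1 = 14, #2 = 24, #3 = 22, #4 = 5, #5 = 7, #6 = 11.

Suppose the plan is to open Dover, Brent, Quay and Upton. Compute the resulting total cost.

Each delivery zone is assigned to its cheapest site among the open ones.
{Dover, Brent, Quay, Upton}: #1→Dover 12·14=168, #2→Brent 9·24=216, #3→Dover 5·22=110, #4→Dover 3·5=15, #5→Brent 4·7=28, #6→Dover 2·11=22. Service 559; fixed 154; total 713.

Total cost: 713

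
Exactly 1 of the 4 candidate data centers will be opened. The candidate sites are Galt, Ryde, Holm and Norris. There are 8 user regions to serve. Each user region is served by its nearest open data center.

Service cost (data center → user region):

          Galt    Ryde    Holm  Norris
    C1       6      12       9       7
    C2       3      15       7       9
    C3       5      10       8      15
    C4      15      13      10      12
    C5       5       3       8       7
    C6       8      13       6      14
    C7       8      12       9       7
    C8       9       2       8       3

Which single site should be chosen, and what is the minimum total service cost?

Choose Galt only; total service cost 59.

With exactly 1 open, each user region uses its cheapest among the chosen.
{Galt}: C1→Galt 6, C2→Galt 3, C3→Galt 5, C4→Galt 15, C5→Galt 5, C6→Galt 8, C7→Galt 8, C8→Galt 9. Service cost 59.
{Holm}: service cost 65
{Norris}: service cost 74
Among all 4 size-1 choices, {Galt} is lowest.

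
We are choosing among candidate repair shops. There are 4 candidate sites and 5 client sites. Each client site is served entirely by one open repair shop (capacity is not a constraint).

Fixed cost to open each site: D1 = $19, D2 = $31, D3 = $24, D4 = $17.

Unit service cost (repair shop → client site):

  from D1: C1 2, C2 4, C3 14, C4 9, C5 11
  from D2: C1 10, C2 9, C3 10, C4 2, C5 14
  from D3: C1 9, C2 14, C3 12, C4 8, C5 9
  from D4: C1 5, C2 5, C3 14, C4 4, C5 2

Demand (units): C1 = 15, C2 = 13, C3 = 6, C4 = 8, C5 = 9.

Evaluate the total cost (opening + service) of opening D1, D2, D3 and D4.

Total cost: 267

Each client site is assigned to its cheapest site among the open ones.
{D1, D2, D3, D4}: C1→D1 2·15=30, C2→D1 4·13=52, C3→D2 10·6=60, C4→D2 2·8=16, C5→D4 2·9=18. Service 176; fixed 91; total 267.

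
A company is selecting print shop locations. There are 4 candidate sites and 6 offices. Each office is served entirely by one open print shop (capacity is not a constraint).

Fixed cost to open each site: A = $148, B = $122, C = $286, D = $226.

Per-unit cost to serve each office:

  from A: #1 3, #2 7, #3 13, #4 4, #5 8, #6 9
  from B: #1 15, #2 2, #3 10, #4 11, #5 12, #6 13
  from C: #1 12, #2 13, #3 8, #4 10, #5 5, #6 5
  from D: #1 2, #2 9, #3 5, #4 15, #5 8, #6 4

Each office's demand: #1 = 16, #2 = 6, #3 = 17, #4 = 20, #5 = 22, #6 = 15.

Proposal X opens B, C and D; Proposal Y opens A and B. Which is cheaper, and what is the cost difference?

Proposal X: {B, C, D}: #1→D 2·16=32, #2→B 2·6=12, #3→D 5·17=85, #4→C 10·20=200, #5→C 5·22=110, #6→D 4·15=60. Service 499; fixed 634; total 1133.
Proposal Y: {A, B}: #1→A 3·16=48, #2→B 2·6=12, #3→B 10·17=170, #4→A 4·20=80, #5→A 8·22=176, #6→A 9·15=135. Service 621; fixed 270; total 891.
Difference: |1133 − 891| = 242.

Proposal Y is cheaper by 242.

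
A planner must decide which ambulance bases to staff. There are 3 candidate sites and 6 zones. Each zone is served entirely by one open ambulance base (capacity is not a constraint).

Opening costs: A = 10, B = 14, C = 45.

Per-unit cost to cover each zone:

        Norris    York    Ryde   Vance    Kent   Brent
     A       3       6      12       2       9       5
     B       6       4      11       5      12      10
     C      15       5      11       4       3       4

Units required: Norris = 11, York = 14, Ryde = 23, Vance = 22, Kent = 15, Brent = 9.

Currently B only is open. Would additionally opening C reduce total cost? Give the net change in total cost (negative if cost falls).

Current service cost with {B}: 755.
Adding C: each zone re-picks its cheapest; new service cost 544, saving 211.
Extra fixed cost: 45. Net change = 45 − 211 = -166.
(Totals: 769 → 603.)

Yes — net change −166 (cost falls by 166).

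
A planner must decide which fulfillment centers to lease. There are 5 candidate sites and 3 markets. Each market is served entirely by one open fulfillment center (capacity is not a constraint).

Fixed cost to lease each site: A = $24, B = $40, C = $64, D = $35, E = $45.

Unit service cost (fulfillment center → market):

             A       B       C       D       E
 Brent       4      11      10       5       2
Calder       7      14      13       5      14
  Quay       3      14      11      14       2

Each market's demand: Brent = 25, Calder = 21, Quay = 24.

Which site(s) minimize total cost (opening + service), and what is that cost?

Open D and E; minimum total cost 283.

For any fixed open set, each market goes to its cheapest open site; total = fixed + service.
{D, E}: Brent→E 2·25=50, Calder→D 5·21=105, Quay→E 2·24=48. Service 203; fixed 80; total 283.
{A, D, E}: service 203 + fixed 104 = 307
{A, E}: service 245 + fixed 69 = 314
{A, B, C, D, E}: Brent→E 2·25=50, Calder→D 5·21=105, Quay→E 2·24=48. Service 203; fixed 208; total 411.
No other subset beats 283.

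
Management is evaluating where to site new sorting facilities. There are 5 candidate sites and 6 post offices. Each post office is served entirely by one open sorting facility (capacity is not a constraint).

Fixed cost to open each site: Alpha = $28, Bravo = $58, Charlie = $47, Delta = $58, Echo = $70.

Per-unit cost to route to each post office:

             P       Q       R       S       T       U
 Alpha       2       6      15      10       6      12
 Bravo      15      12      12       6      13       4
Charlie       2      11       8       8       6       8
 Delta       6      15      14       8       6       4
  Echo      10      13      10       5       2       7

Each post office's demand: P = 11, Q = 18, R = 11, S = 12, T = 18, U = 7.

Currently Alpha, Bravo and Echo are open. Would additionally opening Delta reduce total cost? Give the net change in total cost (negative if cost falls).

Current service cost with {Alpha, Bravo, Echo}: 364.
Adding Delta: each post office re-picks its cheapest; new service cost 364, saving 0.
Extra fixed cost: 58. Net change = 58 − 0 = 58.
(Totals: 520 → 578.)

No — net change +58 (cost rises by 58).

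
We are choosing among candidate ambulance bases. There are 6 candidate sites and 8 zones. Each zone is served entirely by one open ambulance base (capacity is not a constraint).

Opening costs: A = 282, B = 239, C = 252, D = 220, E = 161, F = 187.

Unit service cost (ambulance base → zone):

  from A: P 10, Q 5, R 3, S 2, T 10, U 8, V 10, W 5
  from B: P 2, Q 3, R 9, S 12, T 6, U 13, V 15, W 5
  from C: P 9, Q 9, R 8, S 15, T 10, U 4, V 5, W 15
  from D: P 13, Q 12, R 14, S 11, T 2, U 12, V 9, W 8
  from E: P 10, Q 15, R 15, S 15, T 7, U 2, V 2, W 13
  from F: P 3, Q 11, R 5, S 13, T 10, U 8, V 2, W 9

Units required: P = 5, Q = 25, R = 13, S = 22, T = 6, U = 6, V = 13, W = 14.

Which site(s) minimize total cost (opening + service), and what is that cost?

For any fixed open set, each zone goes to its cheapest open site; total = fixed + service.
{A}: P→A 10·5=50, Q→A 5·25=125, R→A 3·13=39, S→A 2·22=44, T→A 10·6=60, U→A 8·6=48, V→A 10·13=130, W→A 5·14=70. Service 566; fixed 282; total 848.
{A, E}: P→A 10·5=50, Q→A 5·25=125, R→A 3·13=39, S→A 2·22=44, T→E 7·6=42, U→E 2·6=12, V→E 2·13=26, W→A 5·14=70. Service 408; fixed 443; total 851.
{A, F}: service 427 + fixed 469 = 896
{A, B, C, D, E, F}: service 288 + fixed 1341 = 1629
No other subset beats 848.

Open A only; minimum total cost 848.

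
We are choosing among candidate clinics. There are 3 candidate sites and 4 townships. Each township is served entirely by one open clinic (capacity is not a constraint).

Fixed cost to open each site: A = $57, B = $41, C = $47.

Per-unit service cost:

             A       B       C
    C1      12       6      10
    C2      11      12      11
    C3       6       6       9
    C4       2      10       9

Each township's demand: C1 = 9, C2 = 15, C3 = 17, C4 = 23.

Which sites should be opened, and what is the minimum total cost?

Open A and B; minimum total cost 465.

For any fixed open set, each township goes to its cheapest open site; total = fixed + service.
{A, B}: C1→B 6·9=54, C2→A 11·15=165, C3→A 6·17=102, C4→A 2·23=46. Service 367; fixed 98; total 465.
{A}: service 421 + fixed 57 = 478
{A, C}: service 403 + fixed 104 = 507
{A, B, C}: C1→B 6·9=54, C2→A 11·15=165, C3→A 6·17=102, C4→A 2·23=46. Service 367; fixed 145; total 512.
(All 7 nonempty subsets were checked; A and B is lowest.)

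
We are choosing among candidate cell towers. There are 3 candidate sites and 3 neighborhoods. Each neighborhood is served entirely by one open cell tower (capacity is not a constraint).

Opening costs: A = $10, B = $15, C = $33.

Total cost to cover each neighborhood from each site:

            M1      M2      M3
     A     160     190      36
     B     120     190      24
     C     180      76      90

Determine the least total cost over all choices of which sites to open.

Minimum total cost: 268

For any fixed open set, each neighborhood goes to its cheapest open site; total = fixed + service.
{B, C}: M1→B 120, M2→C 76, M3→B 24. Service 220; fixed 48; total 268.
{A, B, C}: service 220 + fixed 58 = 278
{A, C}: M1→A 160, M2→C 76, M3→A 36. Service 272; fixed 43; total 315.
{A}: service 386 + fixed 10 = 396
No other subset beats 268.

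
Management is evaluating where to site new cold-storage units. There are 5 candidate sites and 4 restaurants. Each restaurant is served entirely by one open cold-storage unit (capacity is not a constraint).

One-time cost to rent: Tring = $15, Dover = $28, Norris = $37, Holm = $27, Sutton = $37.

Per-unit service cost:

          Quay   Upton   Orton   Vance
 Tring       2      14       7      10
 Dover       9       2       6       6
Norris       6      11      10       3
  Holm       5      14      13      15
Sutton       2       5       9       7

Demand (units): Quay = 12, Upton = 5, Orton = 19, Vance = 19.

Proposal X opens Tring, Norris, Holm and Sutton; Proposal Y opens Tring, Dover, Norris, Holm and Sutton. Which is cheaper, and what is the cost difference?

Proposal Y is cheaper by 6.

Proposal X: {Tring, Norris, Holm, Sutton}: Quay→Tring 2·12=24, Upton→Sutton 5·5=25, Orton→Tring 7·19=133, Vance→Norris 3·19=57. Service 239; fixed 116; total 355.
Proposal Y: {Tring, Dover, Norris, Holm, Sutton}: Quay→Tring 2·12=24, Upton→Dover 2·5=10, Orton→Dover 6·19=114, Vance→Norris 3·19=57. Service 205; fixed 144; total 349.
Difference: |355 − 349| = 6.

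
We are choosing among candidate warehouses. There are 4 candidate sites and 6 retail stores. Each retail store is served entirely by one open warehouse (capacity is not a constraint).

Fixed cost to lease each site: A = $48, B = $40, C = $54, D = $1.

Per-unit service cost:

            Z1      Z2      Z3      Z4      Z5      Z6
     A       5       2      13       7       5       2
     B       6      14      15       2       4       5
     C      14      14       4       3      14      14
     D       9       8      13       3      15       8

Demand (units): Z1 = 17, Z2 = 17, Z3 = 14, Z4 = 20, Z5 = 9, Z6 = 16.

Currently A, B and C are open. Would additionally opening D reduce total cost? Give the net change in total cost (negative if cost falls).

No — net change +1 (cost rises by 1).

Current service cost with {A, B, C}: 283.
Adding D: each retail store re-picks its cheapest; new service cost 283, saving 0.
Extra fixed cost: 1. Net change = 1 − 0 = 1.
(Totals: 425 → 426.)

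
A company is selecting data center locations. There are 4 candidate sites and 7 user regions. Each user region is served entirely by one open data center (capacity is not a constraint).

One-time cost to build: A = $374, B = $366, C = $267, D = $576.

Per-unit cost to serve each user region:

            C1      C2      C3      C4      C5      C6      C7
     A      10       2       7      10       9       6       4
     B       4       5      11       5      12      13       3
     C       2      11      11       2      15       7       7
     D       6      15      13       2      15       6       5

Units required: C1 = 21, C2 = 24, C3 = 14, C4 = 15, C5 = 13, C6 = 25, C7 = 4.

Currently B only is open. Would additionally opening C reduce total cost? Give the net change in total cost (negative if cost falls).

Current service cost with {B}: 926.
Adding C: each user region re-picks its cheapest; new service cost 689, saving 237.
Extra fixed cost: 267. Net change = 267 − 237 = 30.
(Totals: 1292 → 1322.)

No — net change +30 (cost rises by 30).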